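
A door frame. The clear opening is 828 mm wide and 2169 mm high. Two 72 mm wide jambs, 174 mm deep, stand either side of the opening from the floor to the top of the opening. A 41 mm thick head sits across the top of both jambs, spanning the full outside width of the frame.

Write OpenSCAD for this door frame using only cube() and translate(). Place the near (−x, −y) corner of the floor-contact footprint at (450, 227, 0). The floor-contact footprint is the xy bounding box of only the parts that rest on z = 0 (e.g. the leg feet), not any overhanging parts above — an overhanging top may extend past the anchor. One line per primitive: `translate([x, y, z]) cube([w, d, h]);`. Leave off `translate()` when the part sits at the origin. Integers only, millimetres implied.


translate([450, 227, 0]) cube([72, 174, 2169]);
translate([1350, 227, 0]) cube([72, 174, 2169]);
translate([450, 227, 2169]) cube([972, 174, 41]);


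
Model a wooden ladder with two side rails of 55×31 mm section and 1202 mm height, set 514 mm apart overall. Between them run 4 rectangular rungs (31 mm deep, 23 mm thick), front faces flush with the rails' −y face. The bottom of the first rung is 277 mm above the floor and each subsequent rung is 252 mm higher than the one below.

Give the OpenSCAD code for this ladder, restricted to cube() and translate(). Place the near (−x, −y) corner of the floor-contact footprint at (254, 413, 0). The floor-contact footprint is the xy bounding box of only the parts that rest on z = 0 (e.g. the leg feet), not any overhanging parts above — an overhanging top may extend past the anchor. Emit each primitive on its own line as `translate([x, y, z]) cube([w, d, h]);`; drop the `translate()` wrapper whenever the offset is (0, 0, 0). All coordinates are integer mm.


// rung span = 514 - 2*55 = 404
// rung[k] z = 277 + k*252
translate([254, 413, 0]) cube([55, 31, 1202]);
translate([713, 413, 0]) cube([55, 31, 1202]);
translate([309, 413, 277]) cube([404, 31, 23]);
translate([309, 413, 529]) cube([404, 31, 23]);
translate([309, 413, 781]) cube([404, 31, 23]);
translate([309, 413, 1033]) cube([404, 31, 23]);


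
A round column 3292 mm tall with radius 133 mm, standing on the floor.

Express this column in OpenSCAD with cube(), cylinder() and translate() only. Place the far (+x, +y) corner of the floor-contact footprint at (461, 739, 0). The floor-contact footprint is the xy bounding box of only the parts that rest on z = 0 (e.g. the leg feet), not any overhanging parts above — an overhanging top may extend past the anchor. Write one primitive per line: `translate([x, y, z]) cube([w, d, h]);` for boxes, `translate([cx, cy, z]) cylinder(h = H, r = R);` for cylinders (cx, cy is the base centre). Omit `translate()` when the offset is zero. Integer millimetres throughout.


translate([328, 606, 0]) cylinder(h = 3292, r = 133);


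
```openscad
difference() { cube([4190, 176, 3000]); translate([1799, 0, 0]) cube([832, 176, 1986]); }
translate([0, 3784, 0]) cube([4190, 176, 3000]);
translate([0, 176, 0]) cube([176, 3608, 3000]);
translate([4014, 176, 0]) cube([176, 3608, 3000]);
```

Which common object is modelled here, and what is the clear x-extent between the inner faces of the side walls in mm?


A single room. The interior width is 3838 mm.

Four walls enclosing a rectangle with a door in the front wall — a room. Outside width 4190 minus two 176 mm walls gives 3838 mm.


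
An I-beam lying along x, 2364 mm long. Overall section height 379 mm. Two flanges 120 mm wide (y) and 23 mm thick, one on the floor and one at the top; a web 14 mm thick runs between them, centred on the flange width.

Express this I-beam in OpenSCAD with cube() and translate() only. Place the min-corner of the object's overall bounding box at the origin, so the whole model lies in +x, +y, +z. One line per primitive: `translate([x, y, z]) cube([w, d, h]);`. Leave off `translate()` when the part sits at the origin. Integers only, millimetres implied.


cube([2364, 120, 23]);
translate([0, 53, 23]) cube([2364, 14, 333]);
translate([0, 0, 356]) cube([2364, 120, 23]);


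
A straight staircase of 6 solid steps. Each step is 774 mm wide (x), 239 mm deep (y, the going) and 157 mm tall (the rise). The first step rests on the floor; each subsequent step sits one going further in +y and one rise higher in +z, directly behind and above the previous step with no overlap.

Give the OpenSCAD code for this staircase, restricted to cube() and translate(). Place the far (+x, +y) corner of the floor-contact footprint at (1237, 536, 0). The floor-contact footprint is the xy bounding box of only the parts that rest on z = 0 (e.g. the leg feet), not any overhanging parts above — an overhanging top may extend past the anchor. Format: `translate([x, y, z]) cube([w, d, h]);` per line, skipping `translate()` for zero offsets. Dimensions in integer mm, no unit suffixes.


translate([463, 297, 0]) cube([774, 239, 157]);
translate([463, 536, 157]) cube([774, 239, 157]);
translate([463, 775, 314]) cube([774, 239, 157]);
translate([463, 1014, 471]) cube([774, 239, 157]);
translate([463, 1253, 628]) cube([774, 239, 157]);
translate([463, 1492, 785]) cube([774, 239, 157]);


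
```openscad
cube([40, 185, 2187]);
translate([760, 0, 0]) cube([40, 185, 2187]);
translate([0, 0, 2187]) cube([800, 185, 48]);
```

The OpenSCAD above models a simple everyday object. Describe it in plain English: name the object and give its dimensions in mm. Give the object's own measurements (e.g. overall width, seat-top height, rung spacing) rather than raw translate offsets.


A door frame. The clear opening is 720 mm wide and 2187 mm high. Two 40 mm wide jambs, 185 mm deep, stand either side of the opening from the floor to the top of the opening. A 48 mm thick head sits across the top of both jambs, spanning the full outside width of the frame.


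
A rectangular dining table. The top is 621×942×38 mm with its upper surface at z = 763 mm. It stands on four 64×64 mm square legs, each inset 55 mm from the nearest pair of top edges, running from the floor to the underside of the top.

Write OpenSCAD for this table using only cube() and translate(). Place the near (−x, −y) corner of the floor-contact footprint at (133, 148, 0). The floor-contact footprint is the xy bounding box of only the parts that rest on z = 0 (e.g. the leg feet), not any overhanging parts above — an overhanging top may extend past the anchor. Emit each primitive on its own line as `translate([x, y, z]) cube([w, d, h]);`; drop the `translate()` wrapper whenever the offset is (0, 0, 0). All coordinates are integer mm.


translate([78, 93, 725]) cube([621, 942, 38]);
translate([133, 148, 0]) cube([64, 64, 725]);
translate([580, 148, 0]) cube([64, 64, 725]);
translate([133, 916, 0]) cube([64, 64, 725]);
translate([580, 916, 0]) cube([64, 64, 725]);


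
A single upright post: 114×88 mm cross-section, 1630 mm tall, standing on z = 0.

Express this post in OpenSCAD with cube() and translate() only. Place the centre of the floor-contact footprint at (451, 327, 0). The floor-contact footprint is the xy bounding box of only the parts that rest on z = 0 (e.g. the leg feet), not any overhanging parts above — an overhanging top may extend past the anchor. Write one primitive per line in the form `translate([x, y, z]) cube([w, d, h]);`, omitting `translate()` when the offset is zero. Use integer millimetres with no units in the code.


translate([394, 283, 0]) cube([114, 88, 1630]);


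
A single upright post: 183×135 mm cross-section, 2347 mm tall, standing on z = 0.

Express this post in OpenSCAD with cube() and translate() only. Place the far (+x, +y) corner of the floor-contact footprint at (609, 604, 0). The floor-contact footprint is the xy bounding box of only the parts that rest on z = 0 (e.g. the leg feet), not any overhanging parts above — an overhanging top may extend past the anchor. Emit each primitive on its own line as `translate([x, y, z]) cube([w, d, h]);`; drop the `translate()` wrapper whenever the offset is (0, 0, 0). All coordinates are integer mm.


translate([426, 469, 0]) cube([183, 135, 2347]);


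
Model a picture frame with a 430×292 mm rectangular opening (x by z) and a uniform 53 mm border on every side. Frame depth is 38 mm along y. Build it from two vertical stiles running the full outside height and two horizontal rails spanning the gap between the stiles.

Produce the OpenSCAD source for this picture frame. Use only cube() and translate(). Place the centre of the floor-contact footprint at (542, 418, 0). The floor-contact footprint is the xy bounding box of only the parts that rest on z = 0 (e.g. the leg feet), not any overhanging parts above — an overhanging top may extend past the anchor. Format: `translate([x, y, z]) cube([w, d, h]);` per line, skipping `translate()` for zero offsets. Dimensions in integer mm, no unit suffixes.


translate([274, 399, 0]) cube([53, 38, 398]);
translate([757, 399, 0]) cube([53, 38, 398]);
translate([327, 399, 0]) cube([430, 38, 53]);
translate([327, 399, 345]) cube([430, 38, 53]);


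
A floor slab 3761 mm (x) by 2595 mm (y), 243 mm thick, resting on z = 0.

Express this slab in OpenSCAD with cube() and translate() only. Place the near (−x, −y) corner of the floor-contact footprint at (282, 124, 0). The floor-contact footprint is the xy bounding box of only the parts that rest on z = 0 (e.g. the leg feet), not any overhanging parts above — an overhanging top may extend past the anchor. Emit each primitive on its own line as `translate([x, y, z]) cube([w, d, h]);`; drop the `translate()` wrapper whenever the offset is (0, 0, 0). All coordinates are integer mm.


translate([282, 124, 0]) cube([3761, 2595, 243]);


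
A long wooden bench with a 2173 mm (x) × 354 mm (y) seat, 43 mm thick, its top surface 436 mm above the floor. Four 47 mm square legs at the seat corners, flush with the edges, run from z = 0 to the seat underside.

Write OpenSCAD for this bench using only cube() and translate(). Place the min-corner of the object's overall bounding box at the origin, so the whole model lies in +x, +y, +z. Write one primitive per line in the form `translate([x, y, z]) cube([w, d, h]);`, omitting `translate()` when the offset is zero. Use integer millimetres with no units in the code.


translate([0, 0, 393]) cube([2173, 354, 43]);
cube([47, 47, 393]);
translate([0, 307, 0]) cube([47, 47, 393]);
translate([2126, 0, 0]) cube([47, 47, 393]);
translate([2126, 307, 0]) cube([47, 47, 393]);


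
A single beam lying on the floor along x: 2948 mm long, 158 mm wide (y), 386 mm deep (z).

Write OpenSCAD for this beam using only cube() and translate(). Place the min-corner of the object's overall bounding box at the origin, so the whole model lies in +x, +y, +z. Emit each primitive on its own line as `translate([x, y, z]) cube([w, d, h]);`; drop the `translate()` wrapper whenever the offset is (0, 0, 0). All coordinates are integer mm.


cube([2948, 158, 386]);


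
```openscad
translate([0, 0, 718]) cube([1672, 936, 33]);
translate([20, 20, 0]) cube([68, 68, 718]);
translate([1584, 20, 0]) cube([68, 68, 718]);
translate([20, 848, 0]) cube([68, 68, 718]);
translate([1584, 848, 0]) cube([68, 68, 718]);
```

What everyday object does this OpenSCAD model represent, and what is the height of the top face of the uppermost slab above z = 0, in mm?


A table. The table height is 751 mm.

A 1672×936×33 slab sits at z = 718 on four 68 mm square posts — a table. The top surface is at 718 + 33 = 751 mm.


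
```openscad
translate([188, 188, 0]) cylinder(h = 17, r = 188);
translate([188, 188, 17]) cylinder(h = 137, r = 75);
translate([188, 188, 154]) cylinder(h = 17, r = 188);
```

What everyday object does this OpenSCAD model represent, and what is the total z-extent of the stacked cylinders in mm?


A spool. The overall height is 171 mm.

Three coaxial cylinders, large–small–large — a spool. Two 17 mm flanges and a 137 mm core give 17 + 137 + 17 = 171 mm.


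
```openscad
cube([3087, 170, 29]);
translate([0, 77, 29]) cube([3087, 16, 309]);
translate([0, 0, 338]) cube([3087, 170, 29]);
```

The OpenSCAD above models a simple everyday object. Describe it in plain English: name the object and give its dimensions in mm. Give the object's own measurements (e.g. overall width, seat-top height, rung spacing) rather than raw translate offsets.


An I-beam lying along x, 3087 mm long. Overall section height 367 mm. Two flanges 170 mm wide (y) and 29 mm thick, one on the floor and one at the top; a web 16 mm thick runs between them, centred on the flange width.


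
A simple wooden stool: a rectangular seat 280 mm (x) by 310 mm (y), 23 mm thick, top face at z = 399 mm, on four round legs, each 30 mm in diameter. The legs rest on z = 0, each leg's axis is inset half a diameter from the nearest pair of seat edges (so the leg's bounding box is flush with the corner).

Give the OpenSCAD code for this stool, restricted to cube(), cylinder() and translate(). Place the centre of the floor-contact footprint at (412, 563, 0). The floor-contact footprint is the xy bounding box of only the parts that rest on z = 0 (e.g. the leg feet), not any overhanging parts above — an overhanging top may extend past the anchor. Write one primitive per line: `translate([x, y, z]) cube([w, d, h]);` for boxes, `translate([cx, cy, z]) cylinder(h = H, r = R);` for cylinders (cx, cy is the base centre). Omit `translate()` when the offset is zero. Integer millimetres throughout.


translate([272, 408, 376]) cube([280, 310, 23]);
translate([287, 423, 0]) cylinder(h = 376, r = 15);
translate([537, 423, 0]) cylinder(h = 376, r = 15);
translate([287, 703, 0]) cylinder(h = 376, r = 15);
translate([537, 703, 0]) cylinder(h = 376, r = 15);


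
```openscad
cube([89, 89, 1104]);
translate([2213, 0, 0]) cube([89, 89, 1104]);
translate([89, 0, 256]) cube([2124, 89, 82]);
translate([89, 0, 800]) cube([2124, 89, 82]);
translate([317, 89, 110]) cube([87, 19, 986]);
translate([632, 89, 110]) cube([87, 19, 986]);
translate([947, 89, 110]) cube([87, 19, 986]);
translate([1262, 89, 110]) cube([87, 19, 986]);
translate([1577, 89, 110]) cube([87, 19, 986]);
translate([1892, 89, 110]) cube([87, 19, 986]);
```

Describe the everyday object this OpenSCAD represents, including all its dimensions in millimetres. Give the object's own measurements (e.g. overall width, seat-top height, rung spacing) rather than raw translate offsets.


A fence section. Two 89×89 mm posts, 1104 mm tall, stand on the floor with a clear span of 2124 mm between their inner faces. Two horizontal rails of 89×82 mm section span the gap between the posts with their undersides at z = 256 mm and z = 800 mm, flush with the posts' −y face. 6 pickets, each 87 mm wide, 19 mm thick and 986 mm tall, are fixed to the +y face of the rails with their bottoms at z = 110 mm, spaced across the span with a 228 mm gap after the −x post and between neighbouring pickets, with 234 mm left before the +x post.


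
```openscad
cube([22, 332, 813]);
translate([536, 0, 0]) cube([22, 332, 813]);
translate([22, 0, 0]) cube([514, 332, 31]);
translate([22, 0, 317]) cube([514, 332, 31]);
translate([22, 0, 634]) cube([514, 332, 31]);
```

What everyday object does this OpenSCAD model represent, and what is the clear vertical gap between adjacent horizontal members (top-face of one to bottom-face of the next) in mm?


A bookshelf. The clear shelf gap is 286 mm.

Two tall side panels with 3 horizontal boards between them — a bookshelf. The first two shelf undersides are at z = 0 and z = 317; with shelf thickness 31, the clear gap is 317 − 0 − 31 = 286 mm.


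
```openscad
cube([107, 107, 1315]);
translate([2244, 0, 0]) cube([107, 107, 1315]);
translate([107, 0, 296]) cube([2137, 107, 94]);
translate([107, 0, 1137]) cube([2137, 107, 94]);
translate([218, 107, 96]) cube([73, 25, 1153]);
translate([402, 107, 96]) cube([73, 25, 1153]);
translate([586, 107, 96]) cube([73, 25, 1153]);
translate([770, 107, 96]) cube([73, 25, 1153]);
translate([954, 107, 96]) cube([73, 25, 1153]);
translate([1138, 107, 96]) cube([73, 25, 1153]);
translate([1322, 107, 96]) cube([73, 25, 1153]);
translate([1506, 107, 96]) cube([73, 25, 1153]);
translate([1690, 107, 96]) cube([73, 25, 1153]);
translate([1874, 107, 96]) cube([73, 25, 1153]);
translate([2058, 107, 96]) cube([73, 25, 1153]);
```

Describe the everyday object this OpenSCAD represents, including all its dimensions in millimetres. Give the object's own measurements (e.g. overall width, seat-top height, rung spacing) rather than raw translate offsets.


A fence section. Two 107×107 mm posts, 1315 mm tall, stand on the floor with a clear span of 2137 mm between their inner faces. Two horizontal rails of 107×94 mm section span the gap between the posts with their undersides at z = 296 mm and z = 1137 mm, flush with the posts' −y face. 11 pickets, each 73 mm wide, 25 mm thick and 1153 mm tall, are fixed to the +y face of the rails with their bottoms at z = 96 mm, spaced across the span with a 111 mm gap after the −x post and between neighbouring pickets, with 113 mm left before the +x post.


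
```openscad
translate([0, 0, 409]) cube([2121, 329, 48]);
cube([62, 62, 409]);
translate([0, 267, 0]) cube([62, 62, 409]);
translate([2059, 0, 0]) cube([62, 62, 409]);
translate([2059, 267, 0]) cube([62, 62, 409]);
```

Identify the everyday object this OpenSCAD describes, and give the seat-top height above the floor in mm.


A bench. The seat-top height is 457 mm.

A long slab on four corner posts — a bench. The slab sits at z = 409 with thickness 48, so the top is 409 + 48 = 457 mm.


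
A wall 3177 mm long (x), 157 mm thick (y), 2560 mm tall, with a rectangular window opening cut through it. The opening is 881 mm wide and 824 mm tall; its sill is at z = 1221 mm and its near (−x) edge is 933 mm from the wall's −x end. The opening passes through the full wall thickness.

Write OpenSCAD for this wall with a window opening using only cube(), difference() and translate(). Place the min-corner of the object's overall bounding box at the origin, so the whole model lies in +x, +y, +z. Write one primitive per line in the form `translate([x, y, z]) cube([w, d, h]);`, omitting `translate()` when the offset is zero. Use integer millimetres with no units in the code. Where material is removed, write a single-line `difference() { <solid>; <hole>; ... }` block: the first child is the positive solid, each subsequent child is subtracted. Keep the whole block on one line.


difference() { cube([3177, 157, 2560]); translate([933, 0, 1221]) cube([881, 157, 824]); }


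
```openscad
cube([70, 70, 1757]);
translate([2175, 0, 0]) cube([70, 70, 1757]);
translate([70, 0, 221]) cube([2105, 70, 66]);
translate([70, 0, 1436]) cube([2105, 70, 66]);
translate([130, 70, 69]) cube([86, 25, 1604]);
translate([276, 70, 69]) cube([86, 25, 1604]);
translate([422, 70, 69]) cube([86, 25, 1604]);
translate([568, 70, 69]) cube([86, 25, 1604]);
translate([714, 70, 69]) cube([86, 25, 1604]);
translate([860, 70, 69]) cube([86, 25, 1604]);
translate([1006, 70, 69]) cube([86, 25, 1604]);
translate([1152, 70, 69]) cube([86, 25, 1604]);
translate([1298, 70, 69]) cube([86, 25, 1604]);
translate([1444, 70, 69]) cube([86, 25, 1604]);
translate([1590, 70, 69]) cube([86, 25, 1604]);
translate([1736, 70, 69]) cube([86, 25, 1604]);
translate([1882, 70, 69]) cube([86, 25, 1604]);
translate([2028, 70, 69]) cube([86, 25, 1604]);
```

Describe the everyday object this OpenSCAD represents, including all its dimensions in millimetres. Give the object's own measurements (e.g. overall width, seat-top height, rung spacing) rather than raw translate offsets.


A fence section. Two 70×70 mm posts, 1757 mm tall, stand on the floor with a clear span of 2105 mm between their inner faces. Two horizontal rails of 70×66 mm section span the gap between the posts with their undersides at z = 221 mm and z = 1436 mm, flush with the posts' −y face. 14 pickets, each 86 mm wide, 25 mm thick and 1604 mm tall, are fixed to the +y face of the rails with their bottoms at z = 69 mm, spaced across the span with a 60 mm gap after the −x post and between neighbouring pickets, with 61 mm left before the +x post.


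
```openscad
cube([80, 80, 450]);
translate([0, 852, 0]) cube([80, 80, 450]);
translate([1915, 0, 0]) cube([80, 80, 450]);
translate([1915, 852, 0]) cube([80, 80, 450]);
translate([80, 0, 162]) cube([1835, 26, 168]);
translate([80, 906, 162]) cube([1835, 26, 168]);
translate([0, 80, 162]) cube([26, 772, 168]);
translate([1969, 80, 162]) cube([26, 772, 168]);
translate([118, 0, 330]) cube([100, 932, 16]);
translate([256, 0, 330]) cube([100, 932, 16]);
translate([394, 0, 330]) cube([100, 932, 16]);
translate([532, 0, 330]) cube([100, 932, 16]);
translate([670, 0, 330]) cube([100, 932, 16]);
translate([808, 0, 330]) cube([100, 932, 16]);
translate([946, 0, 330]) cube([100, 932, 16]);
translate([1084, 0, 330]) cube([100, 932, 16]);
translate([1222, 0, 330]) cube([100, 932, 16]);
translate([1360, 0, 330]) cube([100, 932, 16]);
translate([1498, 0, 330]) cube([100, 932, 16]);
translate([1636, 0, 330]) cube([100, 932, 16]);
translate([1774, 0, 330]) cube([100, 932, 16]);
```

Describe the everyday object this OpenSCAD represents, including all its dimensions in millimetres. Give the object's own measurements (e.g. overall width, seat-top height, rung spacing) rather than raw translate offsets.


A bed frame 1995 mm long (x) by 932 mm wide (y). Four 80×80 mm corner posts, 450 mm tall, at the corners of the footprint. Four rails of 26 mm thickness and 168 mm height run between adjacent posts with their undersides at z = 162 mm, their outer faces flush with the outside of the frame (the two x-running rails run between the posts' inner faces; the two y-running rails run between the posts' inner faces). 13 slats, each 100 mm wide (x) and 16 mm thick, lie across the top of the two x-running rails, running the full 932 mm width of the frame in y; along x they sit between the end posts with a 38 mm gap after the −x posts and between neighbouring slats, leaving 41 mm before the +x posts.


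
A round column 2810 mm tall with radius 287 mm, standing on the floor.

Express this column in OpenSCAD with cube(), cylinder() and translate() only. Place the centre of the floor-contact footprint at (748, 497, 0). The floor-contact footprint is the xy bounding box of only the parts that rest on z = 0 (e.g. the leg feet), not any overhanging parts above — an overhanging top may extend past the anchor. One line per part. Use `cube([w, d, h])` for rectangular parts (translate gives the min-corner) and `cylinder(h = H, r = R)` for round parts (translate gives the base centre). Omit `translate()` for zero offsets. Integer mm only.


translate([748, 497, 0]) cylinder(h = 2810, r = 287);


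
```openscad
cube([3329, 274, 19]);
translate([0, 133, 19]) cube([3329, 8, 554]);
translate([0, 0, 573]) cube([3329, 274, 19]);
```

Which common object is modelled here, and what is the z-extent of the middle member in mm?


An I-beam. The web height is 554 mm.

Two wide flanges with a thin centred web — an I-beam. Overall 592 mm minus two 19 mm flanges gives a web of 592 − 2·19 = 554 mm.


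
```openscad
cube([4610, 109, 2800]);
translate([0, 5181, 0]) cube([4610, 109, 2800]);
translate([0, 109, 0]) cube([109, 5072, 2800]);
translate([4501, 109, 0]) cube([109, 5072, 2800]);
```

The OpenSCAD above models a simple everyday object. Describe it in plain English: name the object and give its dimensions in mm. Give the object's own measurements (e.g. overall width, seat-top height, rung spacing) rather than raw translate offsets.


The wall frame of a small rectangular building: four walls, each 2800 mm tall and 109 mm thick, enclosing a footprint 4610 mm (x) by 5290 mm (y) outside-to-outside, with no floor or roof. The front and back walls (the −y and +y sides) span the full width; the two side walls fit between them.


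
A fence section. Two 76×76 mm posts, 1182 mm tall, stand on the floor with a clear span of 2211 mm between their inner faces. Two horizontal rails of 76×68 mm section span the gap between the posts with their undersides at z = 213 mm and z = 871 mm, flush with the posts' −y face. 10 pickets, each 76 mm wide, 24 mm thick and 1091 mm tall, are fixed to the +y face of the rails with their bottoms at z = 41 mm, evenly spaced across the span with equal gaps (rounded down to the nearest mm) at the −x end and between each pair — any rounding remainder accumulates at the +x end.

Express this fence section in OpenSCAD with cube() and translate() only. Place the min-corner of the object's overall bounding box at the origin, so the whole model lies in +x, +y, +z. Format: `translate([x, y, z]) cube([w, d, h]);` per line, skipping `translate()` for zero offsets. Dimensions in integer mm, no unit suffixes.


cube([76, 76, 1182]);
translate([2287, 0, 0]) cube([76, 76, 1182]);
translate([76, 0, 213]) cube([2211, 76, 68]);
translate([76, 0, 871]) cube([2211, 76, 68]);
translate([207, 76, 41]) cube([76, 24, 1091]);
translate([414, 76, 41]) cube([76, 24, 1091]);
translate([621, 76, 41]) cube([76, 24, 1091]);
translate([828, 76, 41]) cube([76, 24, 1091]);
translate([1035, 76, 41]) cube([76, 24, 1091]);
translate([1242, 76, 41]) cube([76, 24, 1091]);
translate([1449, 76, 41]) cube([76, 24, 1091]);
translate([1656, 76, 41]) cube([76, 24, 1091]);
translate([1863, 76, 41]) cube([76, 24, 1091]);
translate([2070, 76, 41]) cube([76, 24, 1091]);


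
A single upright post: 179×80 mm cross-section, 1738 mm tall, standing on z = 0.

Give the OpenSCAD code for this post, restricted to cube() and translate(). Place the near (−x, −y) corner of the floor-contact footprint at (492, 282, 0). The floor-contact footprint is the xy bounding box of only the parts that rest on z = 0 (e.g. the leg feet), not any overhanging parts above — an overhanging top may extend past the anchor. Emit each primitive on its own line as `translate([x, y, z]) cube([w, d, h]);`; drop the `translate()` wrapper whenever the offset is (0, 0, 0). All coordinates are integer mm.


translate([492, 282, 0]) cube([179, 80, 1738]);


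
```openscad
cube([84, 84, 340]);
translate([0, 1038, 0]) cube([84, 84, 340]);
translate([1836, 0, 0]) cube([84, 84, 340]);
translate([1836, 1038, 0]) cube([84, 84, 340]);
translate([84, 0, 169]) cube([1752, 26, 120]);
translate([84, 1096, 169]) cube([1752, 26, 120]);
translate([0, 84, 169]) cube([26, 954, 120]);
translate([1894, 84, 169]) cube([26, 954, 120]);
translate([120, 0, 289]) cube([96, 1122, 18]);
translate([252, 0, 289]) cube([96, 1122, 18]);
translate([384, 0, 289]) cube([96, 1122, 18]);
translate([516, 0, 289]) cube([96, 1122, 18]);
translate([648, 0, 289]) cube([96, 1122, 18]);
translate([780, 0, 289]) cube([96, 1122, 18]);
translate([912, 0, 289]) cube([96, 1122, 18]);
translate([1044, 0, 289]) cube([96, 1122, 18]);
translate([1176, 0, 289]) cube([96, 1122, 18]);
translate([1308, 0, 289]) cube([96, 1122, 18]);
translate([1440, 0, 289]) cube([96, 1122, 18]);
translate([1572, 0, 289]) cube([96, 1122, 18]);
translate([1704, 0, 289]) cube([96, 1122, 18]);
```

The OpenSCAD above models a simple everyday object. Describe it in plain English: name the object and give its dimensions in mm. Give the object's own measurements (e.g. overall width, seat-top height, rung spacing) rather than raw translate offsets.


A bed frame 1920 mm long (x) by 1122 mm wide (y). Four 84×84 mm corner posts, 340 mm tall, at the corners of the footprint. Four rails of 26 mm thickness and 120 mm height run between adjacent posts with their undersides at z = 169 mm, their outer faces flush with the outside of the frame (the two x-running rails run between the posts' inner faces; the two y-running rails run between the posts' inner faces). 13 slats, each 96 mm wide (x) and 18 mm thick, lie across the top of the two x-running rails, running the full 1122 mm width of the frame in y; along x they sit between the end posts with a 36 mm gap after the −x posts and between neighbouring slats and before the +x posts.


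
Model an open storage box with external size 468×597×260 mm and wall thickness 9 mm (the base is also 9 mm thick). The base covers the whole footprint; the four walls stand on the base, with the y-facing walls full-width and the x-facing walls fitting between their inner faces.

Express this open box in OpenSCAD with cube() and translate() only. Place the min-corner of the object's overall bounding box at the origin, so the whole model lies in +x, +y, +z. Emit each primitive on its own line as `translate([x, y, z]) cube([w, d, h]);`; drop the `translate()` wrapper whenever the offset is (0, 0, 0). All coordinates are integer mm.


cube([468, 597, 9]);
translate([0, 0, 9]) cube([468, 9, 251]);
translate([0, 588, 9]) cube([468, 9, 251]);
translate([0, 9, 9]) cube([9, 579, 251]);
translate([459, 9, 9]) cube([9, 579, 251]);


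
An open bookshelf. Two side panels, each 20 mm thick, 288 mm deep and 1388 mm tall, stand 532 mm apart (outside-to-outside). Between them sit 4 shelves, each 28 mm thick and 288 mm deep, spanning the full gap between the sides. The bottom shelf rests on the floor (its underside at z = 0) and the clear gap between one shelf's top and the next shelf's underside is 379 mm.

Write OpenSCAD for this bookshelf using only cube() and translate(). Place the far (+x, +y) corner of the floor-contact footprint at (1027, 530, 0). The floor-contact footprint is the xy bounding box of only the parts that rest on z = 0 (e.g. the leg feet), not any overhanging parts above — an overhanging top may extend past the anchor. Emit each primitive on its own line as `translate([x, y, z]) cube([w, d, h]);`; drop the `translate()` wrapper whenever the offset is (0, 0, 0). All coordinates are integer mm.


translate([495, 242, 0]) cube([20, 288, 1388]);
translate([1007, 242, 0]) cube([20, 288, 1388]);
translate([515, 242, 0]) cube([492, 288, 28]);
translate([515, 242, 407]) cube([492, 288, 28]);
translate([515, 242, 814]) cube([492, 288, 28]);
translate([515, 242, 1221]) cube([492, 288, 28]);


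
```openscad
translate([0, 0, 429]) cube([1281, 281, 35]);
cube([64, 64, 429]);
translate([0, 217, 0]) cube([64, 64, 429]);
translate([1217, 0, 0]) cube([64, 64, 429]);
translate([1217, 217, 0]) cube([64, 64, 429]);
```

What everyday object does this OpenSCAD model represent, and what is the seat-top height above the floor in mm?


A bench. The seat-top height is 464 mm.

A long slab on four corner posts — a bench. The slab sits at z = 429 with thickness 35, so the top is 429 + 35 = 464 mm.


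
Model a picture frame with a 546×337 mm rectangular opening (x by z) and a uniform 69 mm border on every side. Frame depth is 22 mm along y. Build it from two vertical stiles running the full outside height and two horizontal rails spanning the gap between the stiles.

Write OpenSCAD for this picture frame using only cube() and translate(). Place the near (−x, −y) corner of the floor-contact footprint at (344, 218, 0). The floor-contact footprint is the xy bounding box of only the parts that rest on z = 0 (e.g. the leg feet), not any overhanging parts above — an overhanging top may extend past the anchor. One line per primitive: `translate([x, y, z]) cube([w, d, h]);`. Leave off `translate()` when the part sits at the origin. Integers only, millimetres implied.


translate([344, 218, 0]) cube([69, 22, 475]);
translate([959, 218, 0]) cube([69, 22, 475]);
translate([413, 218, 0]) cube([546, 22, 69]);
translate([413, 218, 406]) cube([546, 22, 69]);


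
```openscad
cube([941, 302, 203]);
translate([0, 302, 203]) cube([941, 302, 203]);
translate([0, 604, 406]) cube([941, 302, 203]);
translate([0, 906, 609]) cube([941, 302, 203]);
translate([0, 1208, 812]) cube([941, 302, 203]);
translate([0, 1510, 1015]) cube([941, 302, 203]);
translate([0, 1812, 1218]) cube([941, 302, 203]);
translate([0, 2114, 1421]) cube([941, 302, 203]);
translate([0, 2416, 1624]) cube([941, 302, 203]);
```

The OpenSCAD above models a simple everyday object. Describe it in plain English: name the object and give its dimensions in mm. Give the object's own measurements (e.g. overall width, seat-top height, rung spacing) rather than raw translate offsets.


A straight staircase of 9 solid steps. Each step is 941 mm wide (x), 302 mm deep (y, the going) and 203 mm tall (the rise). The first step rests on the floor; each subsequent step sits one going further in +y and one rise higher in +z, directly behind and above the previous step with no overlap.


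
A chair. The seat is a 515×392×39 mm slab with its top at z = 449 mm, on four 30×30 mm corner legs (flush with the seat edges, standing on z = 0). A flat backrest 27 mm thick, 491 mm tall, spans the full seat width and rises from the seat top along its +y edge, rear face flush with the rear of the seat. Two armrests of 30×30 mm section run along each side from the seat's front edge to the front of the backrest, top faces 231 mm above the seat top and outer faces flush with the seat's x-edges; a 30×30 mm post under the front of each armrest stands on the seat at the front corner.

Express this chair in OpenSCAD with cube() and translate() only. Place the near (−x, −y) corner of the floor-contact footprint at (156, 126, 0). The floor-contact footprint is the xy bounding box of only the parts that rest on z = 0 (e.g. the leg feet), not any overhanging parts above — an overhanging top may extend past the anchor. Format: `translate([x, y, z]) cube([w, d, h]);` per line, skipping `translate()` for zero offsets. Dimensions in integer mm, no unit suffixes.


translate([156, 126, 410]) cube([515, 392, 39]);
translate([156, 126, 0]) cube([30, 30, 410]);
translate([641, 126, 0]) cube([30, 30, 410]);
translate([156, 488, 0]) cube([30, 30, 410]);
translate([641, 488, 0]) cube([30, 30, 410]);
translate([156, 491, 449]) cube([515, 27, 491]);
translate([156, 126, 650]) cube([30, 365, 30]);
translate([641, 126, 650]) cube([30, 365, 30]);
translate([156, 126, 449]) cube([30, 30, 201]);
translate([641, 126, 449]) cube([30, 30, 201]);


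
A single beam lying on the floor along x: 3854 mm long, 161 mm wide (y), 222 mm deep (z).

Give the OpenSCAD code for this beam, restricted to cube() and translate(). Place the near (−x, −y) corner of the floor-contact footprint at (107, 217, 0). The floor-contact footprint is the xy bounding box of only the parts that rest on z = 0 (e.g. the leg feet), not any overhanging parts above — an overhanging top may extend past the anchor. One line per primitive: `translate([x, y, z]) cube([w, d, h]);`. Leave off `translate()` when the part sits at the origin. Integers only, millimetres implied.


translate([107, 217, 0]) cube([3854, 161, 222]);


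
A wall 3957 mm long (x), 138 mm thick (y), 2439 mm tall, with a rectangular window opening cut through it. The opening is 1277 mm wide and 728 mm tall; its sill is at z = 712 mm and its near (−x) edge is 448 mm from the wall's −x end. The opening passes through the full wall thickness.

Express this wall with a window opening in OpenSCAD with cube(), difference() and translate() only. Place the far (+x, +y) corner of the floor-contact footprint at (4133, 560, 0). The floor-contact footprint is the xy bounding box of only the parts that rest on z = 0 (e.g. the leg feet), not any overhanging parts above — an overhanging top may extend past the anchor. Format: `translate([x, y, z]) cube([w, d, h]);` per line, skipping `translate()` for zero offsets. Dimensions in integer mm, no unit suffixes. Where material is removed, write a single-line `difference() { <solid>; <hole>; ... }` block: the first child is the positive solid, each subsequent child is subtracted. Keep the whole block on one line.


difference() { translate([176, 422, 0]) cube([3957, 138, 2439]); translate([624, 422, 712]) cube([1277, 138, 728]); }


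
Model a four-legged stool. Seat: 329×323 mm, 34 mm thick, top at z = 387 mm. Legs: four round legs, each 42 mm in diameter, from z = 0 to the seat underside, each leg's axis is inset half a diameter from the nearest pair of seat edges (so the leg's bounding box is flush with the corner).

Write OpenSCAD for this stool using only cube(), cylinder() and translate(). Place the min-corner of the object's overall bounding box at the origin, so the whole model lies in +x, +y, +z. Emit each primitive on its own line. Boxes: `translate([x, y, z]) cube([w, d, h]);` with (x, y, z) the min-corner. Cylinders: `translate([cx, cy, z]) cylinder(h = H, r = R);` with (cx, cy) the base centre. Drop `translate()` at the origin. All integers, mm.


translate([0, 0, 353]) cube([329, 323, 34]);
translate([21, 21, 0]) cylinder(h = 353, r = 21);
translate([308, 21, 0]) cylinder(h = 353, r = 21);
translate([21, 302, 0]) cylinder(h = 353, r = 21);
translate([308, 302, 0]) cylinder(h = 353, r = 21);


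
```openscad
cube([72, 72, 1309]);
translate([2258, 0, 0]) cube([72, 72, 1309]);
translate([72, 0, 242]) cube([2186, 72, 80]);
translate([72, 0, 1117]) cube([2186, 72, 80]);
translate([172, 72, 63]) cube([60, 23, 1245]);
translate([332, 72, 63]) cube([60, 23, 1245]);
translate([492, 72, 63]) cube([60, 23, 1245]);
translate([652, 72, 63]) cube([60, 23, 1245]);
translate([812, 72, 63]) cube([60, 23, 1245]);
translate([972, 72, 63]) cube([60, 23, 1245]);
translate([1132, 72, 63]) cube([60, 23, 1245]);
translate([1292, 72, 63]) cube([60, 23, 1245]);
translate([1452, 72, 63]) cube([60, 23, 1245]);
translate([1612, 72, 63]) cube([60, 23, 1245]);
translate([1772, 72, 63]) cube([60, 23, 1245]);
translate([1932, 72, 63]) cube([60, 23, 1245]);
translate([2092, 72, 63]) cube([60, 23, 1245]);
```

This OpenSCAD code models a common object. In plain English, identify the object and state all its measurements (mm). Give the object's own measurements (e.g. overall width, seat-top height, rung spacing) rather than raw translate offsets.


A fence section. Two 72×72 mm posts, 1309 mm tall, stand on the floor with a clear span of 2186 mm between their inner faces. Two horizontal rails of 72×80 mm section span the gap between the posts with their undersides at z = 242 mm and z = 1117 mm, flush with the posts' −y face. 13 pickets, each 60 mm wide, 23 mm thick and 1245 mm tall, are fixed to the +y face of the rails with their bottoms at z = 63 mm, spaced across the span with a 100 mm gap after the −x post and between neighbouring pickets, with 106 mm left before the +x post.


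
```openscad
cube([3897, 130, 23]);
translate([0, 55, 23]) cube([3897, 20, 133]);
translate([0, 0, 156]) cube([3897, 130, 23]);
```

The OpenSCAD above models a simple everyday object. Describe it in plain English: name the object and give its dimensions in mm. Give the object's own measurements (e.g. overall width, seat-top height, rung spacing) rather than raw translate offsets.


An I-beam lying along x, 3897 mm long. Overall section height 179 mm. Two flanges 130 mm wide (y) and 23 mm thick, one on the floor and one at the top; a web 20 mm thick runs between them, centred on the flange width.


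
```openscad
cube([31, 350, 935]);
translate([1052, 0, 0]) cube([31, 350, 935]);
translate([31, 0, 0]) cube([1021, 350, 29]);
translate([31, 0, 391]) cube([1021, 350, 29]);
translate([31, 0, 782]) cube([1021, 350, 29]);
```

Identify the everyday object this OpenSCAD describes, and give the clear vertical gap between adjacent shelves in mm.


A bookshelf. The clear shelf gap is 362 mm.

Two tall side panels with 3 horizontal boards between them — a bookshelf. The first two shelf undersides are at z = 0 and z = 391; with shelf thickness 29, the clear gap is 391 − 0 − 29 = 362 mm.


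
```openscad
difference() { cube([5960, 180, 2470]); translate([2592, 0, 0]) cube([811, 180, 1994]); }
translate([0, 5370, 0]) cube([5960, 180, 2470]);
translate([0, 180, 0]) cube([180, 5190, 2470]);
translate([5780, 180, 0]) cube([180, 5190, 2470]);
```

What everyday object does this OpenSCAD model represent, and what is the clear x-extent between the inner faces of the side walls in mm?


A single room. The interior width is 5600 mm.

Four walls enclosing a rectangle with a door in the front wall — a room. Outside width 5960 minus two 180 mm walls gives 5600 mm.
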